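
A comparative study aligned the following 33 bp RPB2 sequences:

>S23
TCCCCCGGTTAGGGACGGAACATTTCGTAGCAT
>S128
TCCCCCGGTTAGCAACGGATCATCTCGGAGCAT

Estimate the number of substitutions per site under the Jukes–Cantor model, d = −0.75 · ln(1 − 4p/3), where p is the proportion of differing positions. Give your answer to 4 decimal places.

Mismatches occur at site 13 (G↔C), site 14 (G↔A), site 20 (A↔T), site 24 (T↔C), site 28 (T↔G).
p = 5/33 = 0.151515.
d = −0.75 · ln(1 − (4/3)·0.151515) = −0.75 · ln(0.797980) = −0.75 · (-0.225672) = 0.1693.

0.1693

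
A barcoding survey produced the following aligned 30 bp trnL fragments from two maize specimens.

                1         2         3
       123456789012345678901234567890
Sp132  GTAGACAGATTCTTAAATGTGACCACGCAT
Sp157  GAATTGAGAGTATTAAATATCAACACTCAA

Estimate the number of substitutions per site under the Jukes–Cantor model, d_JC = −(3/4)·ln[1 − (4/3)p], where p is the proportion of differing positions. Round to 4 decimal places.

0.5034

The sequences differ at positions 2 (T/A), 4 (G/T), 5 (A/T), 6 (C/G), 10 (T/G), 12 (C/A), 19 (G/A), 21 (G/C), 23 (C/A), 27 (G/T), 30 (T/A).
p = 11/30 = 0.366667.
d = −0.75 · ln(1 − (4/3)·0.366667) = −0.75 · ln(0.511111) = −0.75 · (-0.671168) = 0.5034.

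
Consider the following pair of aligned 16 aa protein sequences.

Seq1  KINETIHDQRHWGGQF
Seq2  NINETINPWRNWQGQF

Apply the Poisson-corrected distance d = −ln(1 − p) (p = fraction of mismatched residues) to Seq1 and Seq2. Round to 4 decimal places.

Differing sites — 1:K/N; 7:H/N; 8:D/P; 9:Q/W; 11:H/N; 13:G/Q.
p = 6/16 = 0.375000.
d = −ln(1 − 0.375000) = −ln(0.625000) = 0.4700.

0.4700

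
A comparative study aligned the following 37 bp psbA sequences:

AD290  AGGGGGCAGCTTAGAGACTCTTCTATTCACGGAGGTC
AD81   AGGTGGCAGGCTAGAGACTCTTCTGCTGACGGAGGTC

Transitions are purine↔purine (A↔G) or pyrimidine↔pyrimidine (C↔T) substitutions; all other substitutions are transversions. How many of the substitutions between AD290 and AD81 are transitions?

Differing sites — 4:G/T (Tv); 10:C/G (Tv); 11:T/C (Ti); 25:A/G (Ti); 26:T/C (Ti); 28:C/G (Tv).
Of the 6 differences, 3 transitions and 3 transversions, so the answer is 3.

3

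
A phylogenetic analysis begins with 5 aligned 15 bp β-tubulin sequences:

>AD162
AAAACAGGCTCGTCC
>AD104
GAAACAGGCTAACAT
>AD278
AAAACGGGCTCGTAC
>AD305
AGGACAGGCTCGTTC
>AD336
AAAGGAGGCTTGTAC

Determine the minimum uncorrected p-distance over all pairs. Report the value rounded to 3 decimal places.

Pairwise Hamming distances:
  AD162 vs AD104: 6
  AD162 vs AD278: 2
  AD162 vs AD305: 3
  AD162 vs AD336: 4
  AD104 vs AD278: 6
  AD104 vs AD305: 8
  AD104 vs AD336: 7
  AD278 vs AD305: 4
  AD278 vs AD336: 4
  AD305 vs AD336: 6
The smallest is 2 mismatches, between AD162 and AD278; p = 2/15 = 0.133.

0.133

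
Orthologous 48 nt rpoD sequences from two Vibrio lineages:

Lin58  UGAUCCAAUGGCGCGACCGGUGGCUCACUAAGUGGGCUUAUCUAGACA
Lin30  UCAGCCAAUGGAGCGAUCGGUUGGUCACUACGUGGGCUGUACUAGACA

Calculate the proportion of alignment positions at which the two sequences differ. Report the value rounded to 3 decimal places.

0.208

The sequences differ at positions 2 (G/C), 4 (U/G), 12 (C/A), 17 (C/U), 22 (G/U), 24 (C/G), 31 (A/C), 39 (U/G), 40 (A/U), 41 (U/A).
There are 10 differences over 48 sites, so p = 10/48 = 0.208.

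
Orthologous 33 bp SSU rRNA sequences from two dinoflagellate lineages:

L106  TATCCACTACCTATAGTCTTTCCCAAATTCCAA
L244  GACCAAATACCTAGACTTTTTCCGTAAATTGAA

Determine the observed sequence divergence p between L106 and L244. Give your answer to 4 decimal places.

0.3636

Differing sites — 1:T/G; 3:T/C; 5:C/A; 7:C/A; 14:T/G; 16:G/C; 18:C/T; 24:C/G; 25:A/T; 28:T/A; 30:C/T; 31:C/G.
There are 12 differences over 33 sites, so p = 12/33 = 0.3636.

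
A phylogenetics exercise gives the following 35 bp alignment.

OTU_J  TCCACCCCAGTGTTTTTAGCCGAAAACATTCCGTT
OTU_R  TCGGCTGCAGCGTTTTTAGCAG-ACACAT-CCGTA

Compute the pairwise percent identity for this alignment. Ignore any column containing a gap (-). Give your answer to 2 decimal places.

75.76%

Excluding the 2 gap columns leaves 33 comparable sites.
Differing sites — 3:C/G; 4:A/G; 6:C/T; 7:C/G; 11:T/C; 21:C/A; 25:A/C; 35:T/A.
25 of the 33 comparable sites match, so the percent identity is 25/33 × 100 = 75.76%.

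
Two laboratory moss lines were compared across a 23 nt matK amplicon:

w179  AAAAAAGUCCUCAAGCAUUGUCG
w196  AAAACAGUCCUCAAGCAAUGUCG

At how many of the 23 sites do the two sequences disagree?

2

The sequences differ at positions 5 (A/C), 18 (U/A).
That gives 2 mismatches out of 23 aligned sites, so the Hamming distance is 2.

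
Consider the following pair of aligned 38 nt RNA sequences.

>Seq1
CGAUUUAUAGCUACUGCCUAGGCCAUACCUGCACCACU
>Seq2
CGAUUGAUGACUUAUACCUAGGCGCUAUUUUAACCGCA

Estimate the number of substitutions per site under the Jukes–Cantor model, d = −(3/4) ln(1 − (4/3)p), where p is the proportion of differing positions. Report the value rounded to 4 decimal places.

Mismatches occur at site 6 (U↔G), site 9 (A↔G), site 10 (G↔A), site 13 (A↔U), site 14 (C↔A), site 16 (G↔A), site 24 (C↔G), site 25 (A↔C), site 28 (C↔U), site 29 (C↔U), site 31 (G↔U), site 32 (C↔A), site 36 (A↔G), site 38 (U↔A).
p = 14/38 = 0.368421.
d = −0.75 · ln(1 − (4/3)·0.368421) = −0.75 · ln(0.508772) = −0.75 · (-0.675755) = 0.5068.

0.5068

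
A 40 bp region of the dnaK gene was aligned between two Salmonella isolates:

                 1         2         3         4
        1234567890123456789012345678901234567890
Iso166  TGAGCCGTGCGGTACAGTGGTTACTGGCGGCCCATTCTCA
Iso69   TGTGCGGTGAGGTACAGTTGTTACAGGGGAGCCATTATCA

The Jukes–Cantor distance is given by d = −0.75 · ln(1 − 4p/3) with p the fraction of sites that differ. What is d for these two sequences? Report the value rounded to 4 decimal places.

The sequences differ at positions 3 (A/T), 6 (C/G), 10 (C/A), 19 (G/T), 25 (T/A), 28 (C/G), 30 (G/A), 31 (C/G), 37 (C/A).
p = 9/40 = 0.225000.
d = −0.75 · ln(1 − (4/3)·0.225000) = −0.75 · ln(0.700000) = −0.75 · (-0.356675) = 0.2675.

0.2675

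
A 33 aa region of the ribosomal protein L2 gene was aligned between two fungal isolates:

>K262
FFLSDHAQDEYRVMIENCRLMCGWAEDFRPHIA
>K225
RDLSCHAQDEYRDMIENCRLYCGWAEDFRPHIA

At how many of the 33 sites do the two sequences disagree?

Differing sites — 1:F/R; 2:F/D; 5:D/C; 13:V/D; 21:M/Y.
That gives 5 mismatches out of 33 aligned sites, so the Hamming distance is 5.

5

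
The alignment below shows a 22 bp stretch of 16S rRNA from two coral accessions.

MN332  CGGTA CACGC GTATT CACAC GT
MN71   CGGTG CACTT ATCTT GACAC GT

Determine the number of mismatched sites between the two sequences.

6

Mismatches occur at site 5 (A/G), site 9 (G/T), site 10 (C/T), site 11 (G/A), site 13 (A/C), site 16 (C/G).
That gives 6 mismatches out of 22 aligned sites, so the Hamming distance is 6.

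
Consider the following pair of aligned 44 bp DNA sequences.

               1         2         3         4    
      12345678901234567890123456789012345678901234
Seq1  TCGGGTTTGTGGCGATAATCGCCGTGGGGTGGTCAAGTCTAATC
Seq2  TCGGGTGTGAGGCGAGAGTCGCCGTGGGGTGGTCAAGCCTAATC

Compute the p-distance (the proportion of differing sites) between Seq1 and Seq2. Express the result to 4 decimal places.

0.1136

Differing sites — 7:T/G; 10:T/A; 16:T/G; 18:A/G; 38:T/C.
There are 5 differences over 44 sites, so p = 5/44 = 0.1136.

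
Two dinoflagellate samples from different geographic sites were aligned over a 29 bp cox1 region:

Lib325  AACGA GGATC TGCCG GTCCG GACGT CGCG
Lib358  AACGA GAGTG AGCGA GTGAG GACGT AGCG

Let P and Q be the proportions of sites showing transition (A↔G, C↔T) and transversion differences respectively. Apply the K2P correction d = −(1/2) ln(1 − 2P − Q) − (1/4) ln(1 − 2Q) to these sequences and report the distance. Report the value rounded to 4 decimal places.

Differing sites — 7:G/A (Ti); 8:A/G (Ti); 10:C/G (Tv); 11:T/A (Tv); 14:C/G (Tv); 15:G/A (Ti); 18:C/G (Tv); 19:C/A (Tv); 26:C/A (Tv).
Of the 9 differences, 3 transitions and 6 transversions over 29 sites: P = 3/29 = 0.103448, Q = 6/29 = 0.206897.
d = −0.5·ln(0.586207) − 0.25·ln(0.586206) = −0.5·(-0.534082) − 0.25·(-0.534084) = 0.4006.

0.4006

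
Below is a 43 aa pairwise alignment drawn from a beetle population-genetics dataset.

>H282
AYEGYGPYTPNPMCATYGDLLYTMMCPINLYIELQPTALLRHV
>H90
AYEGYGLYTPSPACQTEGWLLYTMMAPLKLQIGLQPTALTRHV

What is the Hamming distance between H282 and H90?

12

Differing sites — 7:P/L; 11:N/S; 13:M/A; 15:A/Q; 17:Y/E; 19:D/W; 26:C/A; 28:I/L; 29:N/K; 31:Y/Q; 33:E/G; 40:L/T.
That gives 12 mismatches out of 43 aligned sites, so the Hamming distance is 12.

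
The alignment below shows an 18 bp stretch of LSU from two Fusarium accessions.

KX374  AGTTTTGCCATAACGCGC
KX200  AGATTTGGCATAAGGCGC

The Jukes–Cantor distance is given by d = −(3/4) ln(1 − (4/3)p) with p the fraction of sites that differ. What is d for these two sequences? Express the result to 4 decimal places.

0.1885

The sequences differ at positions 3 (T/A), 8 (C/G), 14 (C/G).
p = 3/18 = 0.166667.
d = −0.75 · ln(1 − (4/3)·0.166667) = −0.75 · ln(0.777777) = −0.75 · (-0.251315) = 0.1885.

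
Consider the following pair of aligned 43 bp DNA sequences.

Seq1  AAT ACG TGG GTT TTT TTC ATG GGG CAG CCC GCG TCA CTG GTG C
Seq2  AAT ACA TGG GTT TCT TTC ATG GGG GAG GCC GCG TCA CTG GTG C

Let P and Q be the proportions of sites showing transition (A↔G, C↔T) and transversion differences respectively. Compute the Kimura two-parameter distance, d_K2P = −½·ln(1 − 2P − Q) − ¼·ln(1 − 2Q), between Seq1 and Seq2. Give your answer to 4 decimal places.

Mismatches occur at site 6 (G→A, transition), site 14 (T→C, transition), site 25 (C→G, transversion), site 28 (C→G, transversion).
Of the 4 differences, 2 transitions and 2 transversions over 43 sites: P = 2/43 = 0.046512, Q = 2/43 = 0.046512.
d = −0.5·ln(0.860464) − 0.25·ln(0.906976) = −0.5·(-0.150284) − 0.25·(-0.097639) = 0.0996.

0.0996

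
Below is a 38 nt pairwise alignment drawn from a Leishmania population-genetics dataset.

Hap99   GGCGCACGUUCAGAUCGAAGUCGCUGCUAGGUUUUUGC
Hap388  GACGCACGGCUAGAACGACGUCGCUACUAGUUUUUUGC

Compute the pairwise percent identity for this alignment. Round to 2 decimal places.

78.95%

The sequences differ at positions 2 (G/A), 9 (U/G), 10 (U/C), 11 (C/U), 15 (U/A), 19 (A/C), 26 (G/A), 31 (G/U).
30 of the 38 sites match, so the percent identity is 30/38 × 100 = 78.95%.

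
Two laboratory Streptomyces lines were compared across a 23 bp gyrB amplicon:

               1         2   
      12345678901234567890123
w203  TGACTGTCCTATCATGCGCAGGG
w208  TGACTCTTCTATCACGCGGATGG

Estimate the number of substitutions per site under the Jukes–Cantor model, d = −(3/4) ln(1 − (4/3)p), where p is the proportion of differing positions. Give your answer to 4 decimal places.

The sequences differ at positions 6 (G/C), 8 (C/T), 15 (T/C), 19 (C/G), 21 (G/T).
p = 5/23 = 0.217391.
d = −0.75 · ln(1 − (4/3)·0.217391) = −0.75 · ln(0.710145) = −0.75 · (-0.342286) = 0.2567.

0.2567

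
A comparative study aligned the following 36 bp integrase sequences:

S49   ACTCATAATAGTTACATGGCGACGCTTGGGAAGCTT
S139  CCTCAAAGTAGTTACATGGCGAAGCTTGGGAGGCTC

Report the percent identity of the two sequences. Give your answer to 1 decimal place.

The sequences differ at positions 1 (A/C), 6 (T/A), 8 (A/G), 23 (C/A), 32 (A/G), 36 (T/C).
30 of the 36 sites match, so the percent identity is 30/36 × 100 = 83.3%.

83.3%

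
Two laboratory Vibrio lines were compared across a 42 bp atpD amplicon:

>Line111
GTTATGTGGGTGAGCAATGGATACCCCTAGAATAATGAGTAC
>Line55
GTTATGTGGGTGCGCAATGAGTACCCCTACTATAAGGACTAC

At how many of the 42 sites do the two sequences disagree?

Differing sites — 13:A/C; 20:G/A; 21:A/G; 30:G/C; 31:A/T; 36:T/G; 39:G/C.
That gives 7 mismatches out of 42 aligned sites, so the Hamming distance is 7.

7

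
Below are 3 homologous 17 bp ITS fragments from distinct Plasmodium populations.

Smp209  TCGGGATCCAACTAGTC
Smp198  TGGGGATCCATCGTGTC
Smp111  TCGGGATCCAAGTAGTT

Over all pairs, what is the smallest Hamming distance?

2

Pairwise Hamming distances:
  Smp209 vs Smp198: 4
  Smp209 vs Smp111: 2
  Smp198 vs Smp111: 6
The smallest is 2, between Smp209 and Smp111.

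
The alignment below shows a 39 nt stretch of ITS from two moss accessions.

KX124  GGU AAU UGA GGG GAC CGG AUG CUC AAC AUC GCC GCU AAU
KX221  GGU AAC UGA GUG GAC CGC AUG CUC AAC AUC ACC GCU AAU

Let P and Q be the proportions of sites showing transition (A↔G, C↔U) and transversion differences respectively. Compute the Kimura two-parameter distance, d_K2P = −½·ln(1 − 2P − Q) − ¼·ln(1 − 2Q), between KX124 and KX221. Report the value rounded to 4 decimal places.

0.1106

Mismatches occur at site 6 (U→C, transition), site 11 (G→U, transversion), site 18 (G→C, transversion), site 31 (G→A, transition).
Of the 4 differences, 2 transitions and 2 transversions over 39 sites: P = 2/39 = 0.051282, Q = 2/39 = 0.051282.
d = −0.5·ln(0.846154) − 0.25·ln(0.897436) = −0.5·(-0.167054) − 0.25·(-0.108213) = 0.1106.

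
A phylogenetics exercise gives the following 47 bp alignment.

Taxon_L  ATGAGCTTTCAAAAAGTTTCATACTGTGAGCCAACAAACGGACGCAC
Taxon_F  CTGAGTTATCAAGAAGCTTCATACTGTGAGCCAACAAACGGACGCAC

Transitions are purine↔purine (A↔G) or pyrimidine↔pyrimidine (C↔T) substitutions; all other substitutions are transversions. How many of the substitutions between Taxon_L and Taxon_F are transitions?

3

The sequences differ at positions 1 (A/C, transversion), 6 (C/T, transition), 8 (T/A, transversion), 13 (A/G, transition), 17 (T/C, transition).
Of the 5 differences, 3 transitions and 2 transversions, so the answer is 3.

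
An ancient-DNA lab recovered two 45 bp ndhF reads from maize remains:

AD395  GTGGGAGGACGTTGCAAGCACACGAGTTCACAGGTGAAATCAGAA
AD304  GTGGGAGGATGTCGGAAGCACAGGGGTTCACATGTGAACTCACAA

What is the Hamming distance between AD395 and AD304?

Differing sites — 10:C/T; 13:T/C; 15:C/G; 23:C/G; 25:A/G; 33:G/T; 39:A/C; 43:G/C.
That gives 8 mismatches out of 45 aligned sites, so the Hamming distance is 8.

8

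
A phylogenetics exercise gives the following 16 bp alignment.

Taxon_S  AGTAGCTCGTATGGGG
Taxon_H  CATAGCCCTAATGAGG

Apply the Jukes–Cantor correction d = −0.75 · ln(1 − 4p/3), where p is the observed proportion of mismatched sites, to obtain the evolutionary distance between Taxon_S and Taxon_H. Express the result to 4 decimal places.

Mismatches occur at site 1 (A→C), site 2 (G→A), site 7 (T→C), site 9 (G→T), site 10 (T→A), site 14 (G→A).
p = 6/16 = 0.375000.
d = −0.75 · ln(1 − (4/3)·0.375000) = −0.75 · ln(0.500000) = −0.75 · (-0.693147) = 0.5199.

0.5199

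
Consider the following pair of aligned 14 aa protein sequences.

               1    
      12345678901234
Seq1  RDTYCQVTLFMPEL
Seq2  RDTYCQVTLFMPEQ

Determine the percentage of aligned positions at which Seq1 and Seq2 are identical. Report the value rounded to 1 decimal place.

92.9%

Differing sites — 14:L/Q.
13 of the 14 sites match, so the percent identity is 13/14 × 100 = 92.9%.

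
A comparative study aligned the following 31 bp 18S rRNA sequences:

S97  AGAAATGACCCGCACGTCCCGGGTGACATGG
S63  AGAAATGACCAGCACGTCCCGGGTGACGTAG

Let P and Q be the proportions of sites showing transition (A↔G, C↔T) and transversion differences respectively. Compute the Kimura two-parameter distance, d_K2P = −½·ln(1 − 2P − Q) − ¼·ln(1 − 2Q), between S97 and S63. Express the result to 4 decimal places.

0.1046

Differing sites — 11:C/A (Tv); 28:A/G (Ti); 30:G/A (Ti).
Of the 3 differences, 2 transitions and 1 transversion over 31 sites: P = 2/31 = 0.064516, Q = 1/31 = 0.032258.
d = −0.5·ln(0.838710) − 0.25·ln(0.935484) = −0.5·(-0.175890) − 0.25·(-0.066691) = 0.1046.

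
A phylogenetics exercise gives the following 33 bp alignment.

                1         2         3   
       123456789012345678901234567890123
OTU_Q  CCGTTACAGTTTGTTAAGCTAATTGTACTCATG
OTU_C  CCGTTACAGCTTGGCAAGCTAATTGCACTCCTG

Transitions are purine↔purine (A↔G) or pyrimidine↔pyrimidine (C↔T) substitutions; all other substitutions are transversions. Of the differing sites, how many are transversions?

The sequences differ at positions 10 (T/C, transition), 14 (T/G, transversion), 15 (T/C, transition), 26 (T/C, transition), 31 (A/C, transversion).
Of the 5 differences, 3 transitions and 2 transversions, so the answer is 2.

2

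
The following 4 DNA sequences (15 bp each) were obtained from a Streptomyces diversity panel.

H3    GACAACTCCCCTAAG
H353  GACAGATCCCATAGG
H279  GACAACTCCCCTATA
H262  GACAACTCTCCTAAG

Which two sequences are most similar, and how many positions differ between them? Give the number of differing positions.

Pairwise Hamming distances:
  H3 vs H353: 4
  H3 vs H279: 2
  H3 vs H262: 1
  H353 vs H279: 5
  H353 vs H262: 5
  H279 vs H262: 3
The smallest is 1, between H3 and H262.

1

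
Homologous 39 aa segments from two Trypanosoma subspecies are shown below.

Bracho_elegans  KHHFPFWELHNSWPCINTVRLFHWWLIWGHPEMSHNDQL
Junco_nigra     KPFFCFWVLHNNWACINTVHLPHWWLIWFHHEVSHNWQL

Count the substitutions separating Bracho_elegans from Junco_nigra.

The sequences differ at positions 2 (H/P), 3 (H/F), 5 (P/C), 8 (E/V), 12 (S/N), 14 (P/A), 20 (R/H), 22 (F/P), 29 (G/F), 31 (P/H), 33 (M/V), 37 (D/W).
That gives 12 mismatches out of 39 aligned sites, so the Hamming distance is 12.

12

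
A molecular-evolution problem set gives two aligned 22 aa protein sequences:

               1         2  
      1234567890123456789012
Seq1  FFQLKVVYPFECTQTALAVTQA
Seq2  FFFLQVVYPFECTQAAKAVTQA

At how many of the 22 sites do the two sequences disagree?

4

The sequences differ at positions 3 (Q/F), 5 (K/Q), 15 (T/A), 17 (L/K).
That gives 4 mismatches out of 22 aligned sites, so the Hamming distance is 4.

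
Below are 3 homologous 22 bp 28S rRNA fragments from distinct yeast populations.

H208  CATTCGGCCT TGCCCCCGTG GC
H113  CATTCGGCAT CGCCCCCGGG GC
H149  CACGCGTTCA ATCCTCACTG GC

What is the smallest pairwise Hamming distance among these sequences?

3

Pairwise Hamming distances:
  H208 vs H113: 3
  H208 vs H149: 10
  H113 vs H149: 12
The smallest is 3, between H208 and H113.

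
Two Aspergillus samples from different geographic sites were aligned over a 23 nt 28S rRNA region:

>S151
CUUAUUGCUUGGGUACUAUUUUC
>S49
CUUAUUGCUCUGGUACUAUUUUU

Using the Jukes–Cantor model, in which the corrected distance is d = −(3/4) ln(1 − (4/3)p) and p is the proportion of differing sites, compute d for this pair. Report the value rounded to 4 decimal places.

The sequences differ at positions 10 (U/C), 11 (G/U), 23 (C/U).
p = 3/23 = 0.130435.
d = −0.75 · ln(1 − (4/3)·0.130435) = −0.75 · ln(0.826087) = −0.75 · (-0.191055) = 0.1433.

0.1433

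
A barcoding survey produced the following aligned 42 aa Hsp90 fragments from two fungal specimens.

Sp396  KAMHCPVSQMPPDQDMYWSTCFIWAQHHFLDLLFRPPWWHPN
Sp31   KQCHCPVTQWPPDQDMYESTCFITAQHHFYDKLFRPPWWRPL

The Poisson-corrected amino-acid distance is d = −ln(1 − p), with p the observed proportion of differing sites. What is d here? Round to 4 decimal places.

0.2719

Mismatches occur at site 2 (A/Q), site 3 (M/C), site 8 (S/T), site 10 (M/W), site 18 (W/E), site 24 (W/T), site 30 (L/Y), site 32 (L/K), site 40 (H/R), site 42 (N/L).
p = 10/42 = 0.238095.
d = −ln(1 − 0.238095) = −ln(0.761905) = 0.2719.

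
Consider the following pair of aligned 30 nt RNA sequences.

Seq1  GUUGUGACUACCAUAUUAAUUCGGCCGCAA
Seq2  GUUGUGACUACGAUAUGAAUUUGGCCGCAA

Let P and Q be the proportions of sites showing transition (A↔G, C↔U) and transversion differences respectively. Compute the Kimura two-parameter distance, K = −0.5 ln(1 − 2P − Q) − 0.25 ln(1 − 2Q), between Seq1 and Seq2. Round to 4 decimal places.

0.1073

Mismatches occur at site 12 (C↔G, transversion), site 17 (U↔G, transversion), site 22 (C↔U, transition).
Of the 3 differences, 1 transition and 2 transversions over 30 sites: P = 1/30 = 0.033333, Q = 2/30 = 0.066667.
d = −0.5·ln(0.866667) − 0.25·ln(0.866666) = −0.5·(-0.143100) − 0.25·(-0.143102) = 0.1073.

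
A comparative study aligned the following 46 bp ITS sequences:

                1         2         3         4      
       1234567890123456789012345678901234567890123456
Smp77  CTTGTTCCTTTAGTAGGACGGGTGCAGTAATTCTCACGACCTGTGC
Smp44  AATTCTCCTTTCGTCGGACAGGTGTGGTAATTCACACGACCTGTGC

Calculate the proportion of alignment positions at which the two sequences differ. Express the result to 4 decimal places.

Mismatches occur at site 1 (C→A), site 2 (T→A), site 4 (G→T), site 5 (T→C), site 12 (A→C), site 15 (A→C), site 20 (G→A), site 25 (C→T), site 26 (A→G), site 34 (T→A).
There are 10 differences over 46 sites, so p = 10/46 = 0.2174.

0.2174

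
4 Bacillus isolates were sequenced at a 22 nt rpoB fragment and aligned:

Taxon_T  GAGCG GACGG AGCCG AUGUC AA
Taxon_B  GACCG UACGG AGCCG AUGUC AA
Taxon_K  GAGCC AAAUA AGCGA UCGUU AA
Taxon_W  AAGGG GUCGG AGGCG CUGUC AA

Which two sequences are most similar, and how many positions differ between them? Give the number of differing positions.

Pairwise Hamming distances:
  Taxon_T vs Taxon_B: 2
  Taxon_T vs Taxon_K: 10
  Taxon_T vs Taxon_W: 5
  Taxon_B vs Taxon_K: 11
  Taxon_B vs Taxon_W: 7
  Taxon_K vs Taxon_W: 14
The smallest is 2, between Taxon_T and Taxon_B.

2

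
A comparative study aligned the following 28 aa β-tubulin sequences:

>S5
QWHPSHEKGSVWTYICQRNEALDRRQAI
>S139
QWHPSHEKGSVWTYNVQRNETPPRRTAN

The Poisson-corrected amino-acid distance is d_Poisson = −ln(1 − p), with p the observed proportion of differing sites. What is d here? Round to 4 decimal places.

Differing sites — 15:I/N; 16:C/V; 21:A/T; 22:L/P; 23:D/P; 26:Q/T; 28:I/N.
p = 7/28 = 0.250000.
d = −ln(1 − 0.250000) = −ln(0.750000) = 0.2877.

0.2877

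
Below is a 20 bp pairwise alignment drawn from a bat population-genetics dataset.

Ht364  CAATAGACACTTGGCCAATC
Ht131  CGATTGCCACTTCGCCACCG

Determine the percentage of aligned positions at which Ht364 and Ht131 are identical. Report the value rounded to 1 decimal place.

Mismatches occur at site 2 (A→G), site 5 (A→T), site 7 (A→C), site 13 (G→C), site 18 (A→C), site 19 (T→C), site 20 (C→G).
13 of the 20 sites match, so the percent identity is 13/20 × 100 = 65.0%.

65.0%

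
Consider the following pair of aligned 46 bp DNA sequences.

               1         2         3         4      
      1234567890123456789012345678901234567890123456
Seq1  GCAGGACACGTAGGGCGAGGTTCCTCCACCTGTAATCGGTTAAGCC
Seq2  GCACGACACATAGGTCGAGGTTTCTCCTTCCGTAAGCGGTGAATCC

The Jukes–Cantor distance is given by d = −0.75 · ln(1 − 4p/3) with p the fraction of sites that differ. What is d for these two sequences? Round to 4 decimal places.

0.2567

The sequences differ at positions 4 (G/C), 10 (G/A), 15 (G/T), 23 (C/T), 28 (A/T), 29 (C/T), 31 (T/C), 36 (T/G), 41 (T/G), 44 (G/T).
p = 10/46 = 0.217391.
d = −0.75 · ln(1 − (4/3)·0.217391) = −0.75 · ln(0.710145) = −0.75 · (-0.342286) = 0.2567.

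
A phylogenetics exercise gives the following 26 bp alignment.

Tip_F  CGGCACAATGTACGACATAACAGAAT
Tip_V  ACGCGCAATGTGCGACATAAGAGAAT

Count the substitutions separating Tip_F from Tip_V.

5

Mismatches occur at site 1 (C→A), site 2 (G→C), site 5 (A→G), site 12 (A→G), site 21 (C→G).
That gives 5 mismatches out of 26 aligned sites, so the Hamming distance is 5.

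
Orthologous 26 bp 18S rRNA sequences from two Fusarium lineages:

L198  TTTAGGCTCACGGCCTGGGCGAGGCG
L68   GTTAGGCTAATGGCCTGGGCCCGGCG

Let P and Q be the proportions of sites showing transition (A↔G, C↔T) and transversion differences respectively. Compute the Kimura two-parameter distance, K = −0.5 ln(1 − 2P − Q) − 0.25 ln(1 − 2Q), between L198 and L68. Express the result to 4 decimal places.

0.2231

The sequences differ at positions 1 (T/G, transversion), 9 (C/A, transversion), 11 (C/T, transition), 21 (G/C, transversion), 22 (A/C, transversion).
Of the 5 differences, 1 transition and 4 transversions over 26 sites: P = 1/26 = 0.038462, Q = 4/26 = 0.153846.
d = −0.5·ln(0.769230) − 0.25·ln(0.692308) = −0.5·(-0.262365) − 0.25·(-0.367724) = 0.2231.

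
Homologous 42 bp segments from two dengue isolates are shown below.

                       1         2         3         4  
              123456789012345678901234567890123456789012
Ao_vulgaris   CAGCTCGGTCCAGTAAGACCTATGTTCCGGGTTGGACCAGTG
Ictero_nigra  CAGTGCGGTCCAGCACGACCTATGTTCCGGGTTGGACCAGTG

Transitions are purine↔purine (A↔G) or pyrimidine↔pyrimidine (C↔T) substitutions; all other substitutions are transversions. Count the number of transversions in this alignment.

The sequences differ at positions 4 (C/T, transition), 5 (T/G, transversion), 14 (T/C, transition), 16 (A/C, transversion).
Of the 4 differences, 2 transitions and 2 transversions, so the answer is 2.

2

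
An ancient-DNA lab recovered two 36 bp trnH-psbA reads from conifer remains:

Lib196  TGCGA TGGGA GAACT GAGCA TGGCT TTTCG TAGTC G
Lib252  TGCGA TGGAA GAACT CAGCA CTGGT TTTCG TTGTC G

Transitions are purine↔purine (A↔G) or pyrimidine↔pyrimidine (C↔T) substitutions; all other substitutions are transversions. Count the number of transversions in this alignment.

4

The sequences differ at positions 9 (G/A, transition), 16 (G/C, transversion), 21 (T/C, transition), 22 (G/T, transversion), 24 (C/G, transversion), 32 (A/T, transversion).
Of the 6 differences, 2 transitions and 4 transversions, so the answer is 4.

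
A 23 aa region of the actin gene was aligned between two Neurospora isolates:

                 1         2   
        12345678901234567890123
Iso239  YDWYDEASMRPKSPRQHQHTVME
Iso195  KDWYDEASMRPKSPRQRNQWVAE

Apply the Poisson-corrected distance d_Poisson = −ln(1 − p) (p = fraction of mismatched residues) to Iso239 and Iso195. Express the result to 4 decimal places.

0.3023

Differing sites — 1:Y/K; 17:H/R; 18:Q/N; 19:H/Q; 20:T/W; 22:M/A.
p = 6/23 = 0.260870.
d = −ln(1 − 0.260870) = −ln(0.739130) = 0.3023.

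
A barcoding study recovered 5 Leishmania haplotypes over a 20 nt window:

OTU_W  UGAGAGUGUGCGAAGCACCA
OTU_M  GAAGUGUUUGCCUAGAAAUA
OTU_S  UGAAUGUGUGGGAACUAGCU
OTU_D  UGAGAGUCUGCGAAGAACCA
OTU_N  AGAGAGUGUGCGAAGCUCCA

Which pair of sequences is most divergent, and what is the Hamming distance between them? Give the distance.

12

Pairwise Hamming distances:
  OTU_W vs OTU_M: 9
  OTU_W vs OTU_S: 7
  OTU_W vs OTU_D: 2
  OTU_W vs OTU_N: 2
  OTU_M vs OTU_S: 12
  OTU_M vs OTU_D: 8
  OTU_M vs OTU_N: 10
  OTU_S vs OTU_D: 8
  OTU_S vs OTU_N: 9
  OTU_D vs OTU_N: 4
The largest is 12, between OTU_M and OTU_S.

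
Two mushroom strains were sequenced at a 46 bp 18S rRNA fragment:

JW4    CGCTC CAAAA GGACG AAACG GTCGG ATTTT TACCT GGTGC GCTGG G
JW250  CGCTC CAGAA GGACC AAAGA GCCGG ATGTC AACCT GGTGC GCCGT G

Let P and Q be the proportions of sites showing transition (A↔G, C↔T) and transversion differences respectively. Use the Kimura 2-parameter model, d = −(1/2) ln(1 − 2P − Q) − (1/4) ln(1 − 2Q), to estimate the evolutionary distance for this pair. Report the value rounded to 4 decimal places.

0.2586

Mismatches occur at site 8 (A/G, transition), site 15 (G/C, transversion), site 19 (C/G, transversion), site 20 (G/A, transition), site 22 (T/C, transition), site 28 (T/G, transversion), site 30 (T/C, transition), site 31 (T/A, transversion), site 43 (T/C, transition), site 45 (G/T, transversion).
Of the 10 differences, 5 transitions and 5 transversions over 46 sites: P = 5/46 = 0.108696, Q = 5/46 = 0.108696.
d = −0.5·ln(0.673912) − 0.25·ln(0.782608) = −0.5·(-0.394656) − 0.25·(-0.245123) = 0.2586.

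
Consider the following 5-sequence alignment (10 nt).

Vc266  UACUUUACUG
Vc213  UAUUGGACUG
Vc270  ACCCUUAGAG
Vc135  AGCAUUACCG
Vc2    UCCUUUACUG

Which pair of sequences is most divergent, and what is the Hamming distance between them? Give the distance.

8

Pairwise Hamming distances:
  Vc266 vs Vc213: 3
  Vc266 vs Vc270: 5
  Vc266 vs Vc135: 4
  Vc266 vs Vc2: 1
  Vc213 vs Vc270: 8
  Vc213 vs Vc135: 7
  Vc213 vs Vc2: 4
  Vc270 vs Vc135: 4
  Vc270 vs Vc2: 4
  Vc135 vs Vc2: 4
The largest is 8, between Vc213 and Vc270.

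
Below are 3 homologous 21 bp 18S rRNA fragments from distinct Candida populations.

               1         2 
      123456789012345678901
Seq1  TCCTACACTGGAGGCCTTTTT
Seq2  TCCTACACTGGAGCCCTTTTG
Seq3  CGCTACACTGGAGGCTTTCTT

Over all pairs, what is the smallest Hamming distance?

Pairwise Hamming distances:
  Seq1 vs Seq2: 2
  Seq1 vs Seq3: 4
  Seq2 vs Seq3: 6
The smallest is 2, between Seq1 and Seq2.

2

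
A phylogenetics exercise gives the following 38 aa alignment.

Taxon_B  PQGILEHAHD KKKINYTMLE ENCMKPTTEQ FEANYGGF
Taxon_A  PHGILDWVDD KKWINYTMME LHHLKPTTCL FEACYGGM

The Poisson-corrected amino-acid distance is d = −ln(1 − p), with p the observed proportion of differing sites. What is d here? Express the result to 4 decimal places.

The sequences differ at positions 2 (Q/H), 6 (E/D), 7 (H/W), 8 (A/V), 9 (H/D), 13 (K/W), 19 (L/M), 21 (E/L), 22 (N/H), 23 (C/H), 24 (M/L), 29 (E/C), 30 (Q/L), 34 (N/C), 38 (F/M).
p = 15/38 = 0.394737.
d = −ln(1 − 0.394737) = −ln(0.605263) = 0.5021.

0.5021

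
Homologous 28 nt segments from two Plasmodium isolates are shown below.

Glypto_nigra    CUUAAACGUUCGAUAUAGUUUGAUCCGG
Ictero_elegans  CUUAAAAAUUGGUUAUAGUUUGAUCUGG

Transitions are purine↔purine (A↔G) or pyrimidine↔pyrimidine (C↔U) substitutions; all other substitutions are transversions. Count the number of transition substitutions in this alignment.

Mismatches occur at site 7 (C↔A, transversion), site 8 (G↔A, transition), site 11 (C↔G, transversion), site 13 (A↔U, transversion), site 26 (C↔U, transition).
Of the 5 differences, 2 transitions and 3 transversions, so the answer is 2.

2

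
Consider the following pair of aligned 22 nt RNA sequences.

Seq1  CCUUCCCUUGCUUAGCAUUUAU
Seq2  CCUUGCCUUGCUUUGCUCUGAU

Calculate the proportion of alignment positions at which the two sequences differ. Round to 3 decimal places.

0.227

Mismatches occur at site 5 (C→G), site 14 (A→U), site 17 (A→U), site 18 (U→C), site 20 (U→G).
There are 5 differences over 22 sites, so p = 5/22 = 0.227.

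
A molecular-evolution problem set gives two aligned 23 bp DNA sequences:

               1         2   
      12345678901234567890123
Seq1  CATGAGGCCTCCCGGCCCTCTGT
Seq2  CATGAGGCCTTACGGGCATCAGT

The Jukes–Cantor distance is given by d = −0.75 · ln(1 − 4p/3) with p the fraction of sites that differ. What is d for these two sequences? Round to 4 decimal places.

The sequences differ at positions 11 (C/T), 12 (C/A), 16 (C/G), 18 (C/A), 21 (T/A).
p = 5/23 = 0.217391.
d = −0.75 · ln(1 − (4/3)·0.217391) = −0.75 · ln(0.710145) = −0.75 · (-0.342286) = 0.2567.

0.2567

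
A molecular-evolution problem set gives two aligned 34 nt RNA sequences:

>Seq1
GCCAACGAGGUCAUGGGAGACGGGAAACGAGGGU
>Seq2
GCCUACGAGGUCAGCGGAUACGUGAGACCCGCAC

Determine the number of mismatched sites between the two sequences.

11

Differing sites — 4:A/U; 14:U/G; 15:G/C; 19:G/U; 23:G/U; 26:A/G; 29:G/C; 30:A/C; 32:G/C; 33:G/A; 34:U/C.
That gives 11 mismatches out of 34 aligned sites, so the Hamming distance is 11.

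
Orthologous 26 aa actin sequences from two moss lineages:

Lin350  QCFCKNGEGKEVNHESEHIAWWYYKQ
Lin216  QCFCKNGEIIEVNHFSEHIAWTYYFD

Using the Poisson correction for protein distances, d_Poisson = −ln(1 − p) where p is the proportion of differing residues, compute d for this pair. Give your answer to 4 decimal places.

The sequences differ at positions 9 (G/I), 10 (K/I), 15 (E/F), 22 (W/T), 25 (K/F), 26 (Q/D).
p = 6/26 = 0.230769.
d = −ln(1 − 0.230769) = −ln(0.769231) = 0.2624.

0.2624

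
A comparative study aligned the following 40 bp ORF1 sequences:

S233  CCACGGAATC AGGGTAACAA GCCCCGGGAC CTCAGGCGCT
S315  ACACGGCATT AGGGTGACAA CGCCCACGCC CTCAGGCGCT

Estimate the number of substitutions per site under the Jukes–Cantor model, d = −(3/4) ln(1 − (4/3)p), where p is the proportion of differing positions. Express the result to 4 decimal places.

The sequences differ at positions 1 (C/A), 7 (A/C), 10 (C/T), 16 (A/G), 21 (G/C), 22 (C/G), 26 (G/A), 27 (G/C), 29 (A/C).
p = 9/40 = 0.225000.
d = −0.75 · ln(1 − (4/3)·0.225000) = −0.75 · ln(0.700000) = −0.75 · (-0.356675) = 0.2675.

0.2675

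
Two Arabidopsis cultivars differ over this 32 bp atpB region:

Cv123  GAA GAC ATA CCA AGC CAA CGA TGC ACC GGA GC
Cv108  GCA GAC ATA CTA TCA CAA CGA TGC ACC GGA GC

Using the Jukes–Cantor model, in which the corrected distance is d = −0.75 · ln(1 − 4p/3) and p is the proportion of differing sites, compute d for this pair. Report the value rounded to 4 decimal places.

Differing sites — 2:A/C; 11:C/T; 13:A/T; 14:G/C; 15:C/A.
p = 5/32 = 0.156250.
d = −0.75 · ln(1 − (4/3)·0.156250) = −0.75 · ln(0.791667) = −0.75 · (-0.233614) = 0.1752.

0.1752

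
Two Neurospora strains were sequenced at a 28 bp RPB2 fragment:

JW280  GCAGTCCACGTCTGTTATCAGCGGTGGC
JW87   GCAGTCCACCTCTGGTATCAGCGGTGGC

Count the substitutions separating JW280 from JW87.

2

Differing sites — 10:G/C; 15:T/G.
That gives 2 mismatches out of 28 aligned sites, so the Hamming distance is 2.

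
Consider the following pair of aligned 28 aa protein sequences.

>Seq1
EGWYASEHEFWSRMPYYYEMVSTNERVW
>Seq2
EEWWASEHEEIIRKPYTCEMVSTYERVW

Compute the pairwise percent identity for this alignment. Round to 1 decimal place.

67.9%

The sequences differ at positions 2 (G/E), 4 (Y/W), 10 (F/E), 11 (W/I), 12 (S/I), 14 (M/K), 17 (Y/T), 18 (Y/C), 24 (N/Y).
19 of the 28 sites match, so the percent identity is 19/28 × 100 = 67.9%.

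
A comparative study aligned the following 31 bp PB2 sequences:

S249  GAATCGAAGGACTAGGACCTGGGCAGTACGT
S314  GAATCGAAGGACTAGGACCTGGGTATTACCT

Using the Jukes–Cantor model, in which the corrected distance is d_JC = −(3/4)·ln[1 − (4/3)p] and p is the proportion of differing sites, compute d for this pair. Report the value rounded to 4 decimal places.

0.1036

Differing sites — 24:C/T; 26:G/T; 30:G/C.
p = 3/31 = 0.096774.
d = −0.75 · ln(1 − (4/3)·0.096774) = −0.75 · ln(0.870968) = −0.75 · (-0.138150) = 0.1036.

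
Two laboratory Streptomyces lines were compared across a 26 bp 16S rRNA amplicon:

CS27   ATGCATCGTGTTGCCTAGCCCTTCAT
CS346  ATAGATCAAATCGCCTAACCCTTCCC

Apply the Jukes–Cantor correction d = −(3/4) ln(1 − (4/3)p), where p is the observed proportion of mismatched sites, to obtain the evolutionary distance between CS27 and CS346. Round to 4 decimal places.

The sequences differ at positions 3 (G/A), 4 (C/G), 8 (G/A), 9 (T/A), 10 (G/A), 12 (T/C), 18 (G/A), 25 (A/C), 26 (T/C).
p = 9/26 = 0.346154.
d = −0.75 · ln(1 − (4/3)·0.346154) = −0.75 · ln(0.538461) = −0.75 · (-0.619040) = 0.4643.

0.4643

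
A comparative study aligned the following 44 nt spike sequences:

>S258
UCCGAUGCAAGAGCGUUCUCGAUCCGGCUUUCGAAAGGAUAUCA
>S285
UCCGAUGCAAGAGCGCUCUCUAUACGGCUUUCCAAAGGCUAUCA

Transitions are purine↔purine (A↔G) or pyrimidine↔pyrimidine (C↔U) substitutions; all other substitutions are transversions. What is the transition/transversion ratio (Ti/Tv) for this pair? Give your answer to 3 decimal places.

0.250

The sequences differ at positions 16 (U/C, transition), 21 (G/U, transversion), 24 (C/A, transversion), 33 (G/C, transversion), 39 (A/C, transversion).
Of the 5 differences, 1 transition and 4 transversions, so Ti/Tv = 1/4 = 0.250.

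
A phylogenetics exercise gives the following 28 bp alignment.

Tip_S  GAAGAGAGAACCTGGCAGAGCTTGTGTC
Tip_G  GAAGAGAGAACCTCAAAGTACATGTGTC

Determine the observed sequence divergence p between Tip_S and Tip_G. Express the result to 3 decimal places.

Differing sites — 14:G/C; 15:G/A; 16:C/A; 19:A/T; 20:G/A; 22:T/A.
There are 6 differences over 28 sites, so p = 6/28 = 0.214.

0.214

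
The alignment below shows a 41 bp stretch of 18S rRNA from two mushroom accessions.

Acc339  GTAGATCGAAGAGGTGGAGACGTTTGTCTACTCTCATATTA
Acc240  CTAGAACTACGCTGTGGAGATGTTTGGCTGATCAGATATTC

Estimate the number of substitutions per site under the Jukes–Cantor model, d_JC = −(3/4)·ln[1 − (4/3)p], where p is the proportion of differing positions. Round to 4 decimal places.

Mismatches occur at site 1 (G↔C), site 6 (T↔A), site 8 (G↔T), site 10 (A↔C), site 12 (A↔C), site 13 (G↔T), site 21 (C↔T), site 27 (T↔G), site 30 (A↔G), site 31 (C↔A), site 34 (T↔A), site 35 (C↔G), site 41 (A↔C).
p = 13/41 = 0.317073.
d = −0.75 · ln(1 − (4/3)·0.317073) = −0.75 · ln(0.577236) = −0.75 · (-0.549504) = 0.4121.

0.4121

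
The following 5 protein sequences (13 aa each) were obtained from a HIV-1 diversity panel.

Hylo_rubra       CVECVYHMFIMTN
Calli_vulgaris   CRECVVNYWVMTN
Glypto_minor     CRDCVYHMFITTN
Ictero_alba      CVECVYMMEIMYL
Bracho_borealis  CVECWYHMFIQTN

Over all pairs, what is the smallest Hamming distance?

Pairwise Hamming distances:
  Hylo_rubra vs Calli_vulgaris: 6
  Hylo_rubra vs Glypto_minor: 3
  Hylo_rubra vs Ictero_alba: 4
  Hylo_rubra vs Bracho_borealis: 2
  Calli_vulgaris vs Glypto_minor: 7
  Calli_vulgaris vs Ictero_alba: 8
  Calli_vulgaris vs Bracho_borealis: 8
  Glypto_minor vs Ictero_alba: 7
  Glypto_minor vs Bracho_borealis: 4
  Ictero_alba vs Bracho_borealis: 6
The smallest is 2, between Hylo_rubra and Bracho_borealis.

2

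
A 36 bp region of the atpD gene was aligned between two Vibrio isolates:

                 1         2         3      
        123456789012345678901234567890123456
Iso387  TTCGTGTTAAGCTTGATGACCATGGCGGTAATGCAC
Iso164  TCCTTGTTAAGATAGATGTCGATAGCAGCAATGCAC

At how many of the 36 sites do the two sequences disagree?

The sequences differ at positions 2 (T/C), 4 (G/T), 12 (C/A), 14 (T/A), 19 (A/T), 21 (C/G), 24 (G/A), 27 (G/A), 29 (T/C).
That gives 9 mismatches out of 36 aligned sites, so the Hamming distance is 9.

9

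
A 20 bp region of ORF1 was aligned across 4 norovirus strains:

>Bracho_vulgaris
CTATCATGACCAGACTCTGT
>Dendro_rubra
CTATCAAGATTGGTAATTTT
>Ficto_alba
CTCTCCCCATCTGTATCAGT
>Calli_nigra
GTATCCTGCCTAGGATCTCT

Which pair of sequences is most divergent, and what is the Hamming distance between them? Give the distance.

11

Pairwise Hamming distances:
  Bracho_vulgaris vs Dendro_rubra: 9
  Bracho_vulgaris vs Ficto_alba: 9
  Bracho_vulgaris vs Calli_nigra: 7
  Dendro_rubra vs Ficto_alba: 10
  Dendro_rubra vs Calli_nigra: 10
  Ficto_alba vs Calli_nigra: 11
The largest is 11, between Ficto_alba and Calli_nigra.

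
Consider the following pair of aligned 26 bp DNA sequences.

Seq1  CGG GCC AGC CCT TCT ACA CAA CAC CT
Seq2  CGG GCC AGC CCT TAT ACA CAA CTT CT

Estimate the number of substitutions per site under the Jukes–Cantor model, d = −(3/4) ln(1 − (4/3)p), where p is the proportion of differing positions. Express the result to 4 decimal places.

Differing sites — 14:C/A; 23:A/T; 24:C/T.
p = 3/26 = 0.115385.
d = −0.75 · ln(1 − (4/3)·0.115385) = −0.75 · ln(0.846153) = −0.75 · (-0.167055) = 0.1253.

0.1253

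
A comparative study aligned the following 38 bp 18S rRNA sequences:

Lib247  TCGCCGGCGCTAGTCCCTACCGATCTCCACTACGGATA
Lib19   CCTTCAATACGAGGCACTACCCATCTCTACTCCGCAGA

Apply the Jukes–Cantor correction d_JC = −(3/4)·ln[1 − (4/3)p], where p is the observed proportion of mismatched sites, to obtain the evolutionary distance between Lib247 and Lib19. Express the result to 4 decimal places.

The sequences differ at positions 1 (T/C), 3 (G/T), 4 (C/T), 6 (G/A), 7 (G/A), 8 (C/T), 9 (G/A), 11 (T/G), 14 (T/G), 16 (C/A), 22 (G/C), 28 (C/T), 32 (A/C), 35 (G/C), 37 (T/G).
p = 15/38 = 0.394737.
d = −0.75 · ln(1 − (4/3)·0.394737) = −0.75 · ln(0.473684) = −0.75 · (-0.747215) = 0.5604.

0.5604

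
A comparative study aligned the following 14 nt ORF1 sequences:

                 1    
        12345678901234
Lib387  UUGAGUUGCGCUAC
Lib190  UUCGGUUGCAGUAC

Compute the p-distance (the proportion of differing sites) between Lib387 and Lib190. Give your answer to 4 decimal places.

The sequences differ at positions 3 (G/C), 4 (A/G), 10 (G/A), 11 (C/G).
There are 4 differences over 14 sites, so p = 4/14 = 0.2857.

0.2857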